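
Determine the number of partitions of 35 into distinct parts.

585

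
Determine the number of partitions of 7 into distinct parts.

Enumerating:
7
6+1
5+2
4+3
4+2+1

5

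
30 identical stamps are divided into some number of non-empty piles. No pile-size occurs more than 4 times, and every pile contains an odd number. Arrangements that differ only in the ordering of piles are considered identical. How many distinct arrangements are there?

Counting exhaustively, 135 partitions satisfy the conditions.

135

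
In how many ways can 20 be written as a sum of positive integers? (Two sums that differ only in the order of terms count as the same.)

627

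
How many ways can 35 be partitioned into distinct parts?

There are 585 such partitions.

585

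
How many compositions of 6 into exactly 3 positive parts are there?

10

By stars and bars with positive parts, the count is C(5,2) = 10.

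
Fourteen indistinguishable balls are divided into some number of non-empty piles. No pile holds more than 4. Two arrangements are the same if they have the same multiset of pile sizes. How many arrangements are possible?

47

There are too many to list fully; the first 12 (by largest part) are:
4, 4, 4, 2
4, 4, 4, 1, 1
4, 4, 3, 3
4, 4, 3, 2, 1
4, 4, 3, 1, 1, 1
4, 4, 2, 2, 2
4, 4, 2, 2, 1, 1
4, 4, 2, 1, 1, 1, 1
4, 4, 1, 1, 1, 1, 1, 1
4, 3, 3, 3, 1
4, 3, 3, 2, 2
4, 3, 3, 2, 1, 1
…and 35 more, for 47 total.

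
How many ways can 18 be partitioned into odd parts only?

46

A partial list (first 12 by largest part):
17, 1
15, 3
15, 1, 1, 1
13, 5
13, 3, 1, 1
13, 1, 1, 1, 1, 1
11, 7
11, 5, 1, 1
11, 3, 3, 1
11, 3, 1, 1, 1, 1
11, 1, 1, 1, 1, 1, 1, 1
9, 9
…and 34 more, for 46 total.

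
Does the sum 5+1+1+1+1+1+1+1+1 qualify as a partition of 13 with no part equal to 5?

No

The parts sum to 13, and the condition 'no summand equals 5' is violated.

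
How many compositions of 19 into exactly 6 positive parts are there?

8568

Place 5 bars in the 18 internal gaps of a row of 19 dots: C(18,5) = 8568.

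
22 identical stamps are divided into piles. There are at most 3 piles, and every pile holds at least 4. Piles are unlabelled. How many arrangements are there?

23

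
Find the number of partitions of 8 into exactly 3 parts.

Enumerating:
6 + 1 + 1
5 + 2 + 1
4 + 3 + 1
4 + 2 + 2
3 + 3 + 2
Counting gives 5.

5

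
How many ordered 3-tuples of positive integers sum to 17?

120

Place 2 bars in the 16 internal gaps of a row of 17 dots: C(16,2) = 120.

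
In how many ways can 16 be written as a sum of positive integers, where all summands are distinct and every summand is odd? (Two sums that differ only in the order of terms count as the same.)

Listing the qualifying partitions of 16:
15+1
13+3
11+5
9+7
7+5+3+1
Counting gives 5.

5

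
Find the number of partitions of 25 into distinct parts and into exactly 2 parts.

They are:
24+1
23+2
22+3
21+4
20+5
19+6
18+7
17+8
16+9
15+10
14+11
13+12
Counting gives 12.

12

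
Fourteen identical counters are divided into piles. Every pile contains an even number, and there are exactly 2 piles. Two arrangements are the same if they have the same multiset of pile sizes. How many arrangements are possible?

3

Listing the qualifying partitions of 14:
2, 12
4, 10
6, 8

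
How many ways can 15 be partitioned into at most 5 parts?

84

A full systematic count gives 84.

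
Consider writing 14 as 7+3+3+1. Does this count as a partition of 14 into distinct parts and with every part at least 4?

The parts sum to 14, and the condition 'all summands are distinct' is violated.

No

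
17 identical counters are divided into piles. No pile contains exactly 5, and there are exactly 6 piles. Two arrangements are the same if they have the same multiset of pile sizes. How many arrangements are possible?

A partial list (first 12 by largest part):
12, 1, 1, 1, 1, 1
11, 2, 1, 1, 1, 1
10, 3, 1, 1, 1, 1
10, 2, 2, 1, 1, 1
9, 4, 1, 1, 1, 1
9, 3, 2, 1, 1, 1
9, 2, 2, 2, 1, 1
8, 4, 2, 1, 1, 1
8, 3, 3, 1, 1, 1
8, 3, 2, 2, 1, 1
8, 2, 2, 2, 2, 1
7, 6, 1, 1, 1, 1
…and 19 more, for 31 total.

31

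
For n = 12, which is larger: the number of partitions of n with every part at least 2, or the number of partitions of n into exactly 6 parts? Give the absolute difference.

10

Partitions of 12 with every part at least 2: 21.
Partitions of 12 into exactly 6 parts: 11.
|21 − 11| = 10.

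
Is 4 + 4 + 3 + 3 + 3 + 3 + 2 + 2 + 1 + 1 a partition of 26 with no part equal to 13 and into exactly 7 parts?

The parts sum to 26, and the condition 'there are exactly 7 summands' is violated.

No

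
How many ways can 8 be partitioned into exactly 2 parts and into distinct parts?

Listing the qualifying partitions of 8:
7,1
6,2
5,3
Counting gives 3.

3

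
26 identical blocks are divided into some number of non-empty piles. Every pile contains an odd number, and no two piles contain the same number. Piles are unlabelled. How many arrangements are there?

They are:
25, 1
23, 3
21, 5
19, 7
17, 9
17, 5, 3, 1
15, 11
15, 7, 3, 1
13, 9, 3, 1
13, 7, 5, 1
11, 9, 5, 1
11, 7, 5, 3

12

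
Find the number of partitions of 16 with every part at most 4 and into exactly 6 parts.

They are:
4+4+4+2+1+1
4+4+3+3+1+1
4+4+3+2+2+1
4+4+2+2+2+2
4+3+3+3+2+1
4+3+3+2+2+2
3+3+3+3+3+1
3+3+3+3+2+2
Counting gives 8.

8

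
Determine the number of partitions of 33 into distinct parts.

448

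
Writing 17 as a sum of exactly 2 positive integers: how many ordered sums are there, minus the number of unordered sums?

Ordered (compositions into 2 parts): C(16,1) = 16.
Partitions of 17 into exactly 2 parts: 8.
Difference: 16 − 8 = 8.

8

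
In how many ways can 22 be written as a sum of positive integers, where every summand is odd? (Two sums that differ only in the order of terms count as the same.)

A full systematic count gives 89.

89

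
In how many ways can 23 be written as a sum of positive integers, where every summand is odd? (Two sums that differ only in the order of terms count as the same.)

Counting exhaustively, 104 partitions satisfy the conditions.

104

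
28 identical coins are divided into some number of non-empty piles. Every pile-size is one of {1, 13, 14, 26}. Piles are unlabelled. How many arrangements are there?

7

Listing the qualifying partitions of 28:
26,1,1
14,14
14,13,1
14,1,1,1,1,1,1,1,1,1,1,1,1,1,1
13,13,1,1
13,1,1,1,1,1,1,1,1,1,1,1,1,1,1,1
1,1,1,1,1,1,1,1,1,1,1,1,1,1,1,1,1,1,1,1,1,1,1,1,1,1,1,1
Counting gives 7.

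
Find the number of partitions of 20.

627

There are 627 such partitions.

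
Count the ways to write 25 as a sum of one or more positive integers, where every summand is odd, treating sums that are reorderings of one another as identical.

Enumerating by decreasing first part gives 142 partitions in all.

142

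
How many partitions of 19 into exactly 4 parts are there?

54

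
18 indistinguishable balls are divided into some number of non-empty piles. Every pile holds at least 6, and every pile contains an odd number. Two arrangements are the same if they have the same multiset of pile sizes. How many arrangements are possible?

2

Enumerating:
11+7
9+9
Counting gives 2.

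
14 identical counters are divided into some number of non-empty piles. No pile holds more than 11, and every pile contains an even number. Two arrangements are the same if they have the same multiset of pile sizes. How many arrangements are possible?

Enumerating:
10 + 4
10 + 2 + 2
8 + 6
8 + 4 + 2
8 + 2 + 2 + 2
6 + 6 + 2
6 + 4 + 4
6 + 4 + 2 + 2
6 + 2 + 2 + 2 + 2
4 + 4 + 4 + 2
4 + 4 + 2 + 2 + 2
4 + 2 + 2 + 2 + 2 + 2
2 + 2 + 2 + 2 + 2 + 2 + 2

13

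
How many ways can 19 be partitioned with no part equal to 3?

A full systematic count gives 259.

259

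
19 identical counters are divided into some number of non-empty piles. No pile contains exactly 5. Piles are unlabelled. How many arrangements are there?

Systematic enumeration (by largest part, then next-largest, …) yields 355.

355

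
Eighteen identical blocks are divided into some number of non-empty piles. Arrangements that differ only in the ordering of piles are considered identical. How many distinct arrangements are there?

Counting exhaustively, 385 partitions satisfy the conditions.

385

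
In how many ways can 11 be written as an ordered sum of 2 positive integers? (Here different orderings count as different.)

10

Place 1 bars in the 10 internal gaps of a row of 11 dots: C(10,1) = 10.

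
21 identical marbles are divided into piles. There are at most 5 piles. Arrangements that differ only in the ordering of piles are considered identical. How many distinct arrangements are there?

221

A full systematic count gives 221.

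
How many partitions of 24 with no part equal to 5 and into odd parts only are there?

68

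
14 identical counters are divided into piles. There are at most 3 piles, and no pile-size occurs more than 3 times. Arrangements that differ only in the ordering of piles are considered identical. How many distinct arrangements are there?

24

Enumerating:
14
1 + 13
2 + 12
1 + 1 + 12
3 + 11
1 + 2 + 11
4 + 10
1 + 3 + 10
2 + 2 + 10
5 + 9
1 + 4 + 9
2 + 3 + 9
6 + 8
1 + 5 + 8
2 + 4 + 8
3 + 3 + 8
7 + 7
1 + 6 + 7
2 + 5 + 7
3 + 4 + 7
2 + 6 + 6
3 + 5 + 6
4 + 4 + 6
4 + 5 + 5
That's 24 in total.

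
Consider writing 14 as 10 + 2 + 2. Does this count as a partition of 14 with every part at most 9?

The parts sum to 14, and the condition 'no summand exceeds 9' is violated.

No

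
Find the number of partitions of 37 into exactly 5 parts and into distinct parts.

255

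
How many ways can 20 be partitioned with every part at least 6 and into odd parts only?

The partitions of 20 that satisfy the conditions:
13, 7
11, 9
Counting gives 2.

2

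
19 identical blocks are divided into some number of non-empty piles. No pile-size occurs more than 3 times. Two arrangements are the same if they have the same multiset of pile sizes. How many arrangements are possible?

A full systematic count gives 258.

258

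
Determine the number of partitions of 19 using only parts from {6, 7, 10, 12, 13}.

3

They are:
13, 6
12, 7
7, 6, 6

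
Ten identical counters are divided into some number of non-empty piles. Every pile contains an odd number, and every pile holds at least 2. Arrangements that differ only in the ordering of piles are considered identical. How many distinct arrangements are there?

Listing the qualifying partitions of 10:
3, 7
5, 5

2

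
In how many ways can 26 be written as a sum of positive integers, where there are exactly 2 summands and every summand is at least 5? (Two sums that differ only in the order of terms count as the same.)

They are:
21+5
20+6
19+7
18+8
17+9
16+10
15+11
14+12
13+13

9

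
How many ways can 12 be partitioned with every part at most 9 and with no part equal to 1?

Listing the qualifying partitions of 12:
9,3
8,4
8,2,2
7,5
7,3,2
6,6
6,4,2
6,3,3
6,2,2,2
5,5,2
5,4,3
5,3,2,2
4,4,4
4,4,2,2
4,3,3,2
4,2,2,2,2
3,3,3,3
3,3,2,2,2
2,2,2,2,2,2
That's 19 in total.

19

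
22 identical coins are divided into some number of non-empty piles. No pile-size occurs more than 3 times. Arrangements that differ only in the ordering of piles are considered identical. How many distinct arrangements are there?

484

Enumerating by decreasing first part gives 484 partitions in all.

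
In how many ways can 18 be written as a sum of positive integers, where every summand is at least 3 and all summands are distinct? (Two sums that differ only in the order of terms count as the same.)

15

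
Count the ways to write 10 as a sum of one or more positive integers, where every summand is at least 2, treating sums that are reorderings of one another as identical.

12

The partitions of 10 that satisfy the conditions:
10
2 + 8
3 + 7
4 + 6
2 + 2 + 6
5 + 5
2 + 3 + 5
2 + 4 + 4
3 + 3 + 4
2 + 2 + 2 + 4
2 + 2 + 3 + 3
2 + 2 + 2 + 2 + 2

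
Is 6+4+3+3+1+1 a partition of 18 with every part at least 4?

The parts sum to 18, and the condition 'every summand is at least 4' is violated.

No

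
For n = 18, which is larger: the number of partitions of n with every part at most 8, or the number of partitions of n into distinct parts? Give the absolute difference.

Partitions of 18 with every part at most 8: 288.
Partitions of 18 into distinct parts: 46.
|288 − 46| = 242.

242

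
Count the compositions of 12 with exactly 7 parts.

462

A composition of 12 into 7 positive parts is chosen by placing 6 dividers among the 11 gaps between 12 units: C(11,6) = 462.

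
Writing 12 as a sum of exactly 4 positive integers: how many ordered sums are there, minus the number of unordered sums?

150

Compositions: C(11,3) = 165.
Unordered (partitions into 4 parts): 15.
Difference: 165 − 15 = 150.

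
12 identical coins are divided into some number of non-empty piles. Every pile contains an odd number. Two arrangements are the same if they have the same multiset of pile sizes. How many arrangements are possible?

The partitions of 12 that satisfy the conditions:
11,1
9,3
9,1,1,1
7,5
7,3,1,1
7,1,1,1,1,1
5,5,1,1
5,3,3,1
5,3,1,1,1,1
5,1,1,1,1,1,1,1
3,3,3,3
3,3,3,1,1,1
3,3,1,1,1,1,1,1
3,1,1,1,1,1,1,1,1,1
1,1,1,1,1,1,1,1,1,1,1,1
That's 15 in total.

15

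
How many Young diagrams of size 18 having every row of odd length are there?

A partial list (first 12 by largest part):
17,1
15,3
15,1,1,1
13,5
13,3,1,1
13,1,1,1,1,1
11,7
11,5,1,1
11,3,3,1
11,3,1,1,1,1
11,1,1,1,1,1,1,1
9,9
…and 34 more, for 46 total.

46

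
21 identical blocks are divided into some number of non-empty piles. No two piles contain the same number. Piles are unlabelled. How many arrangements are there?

76

Counting exhaustively, 76 partitions satisfy the conditions.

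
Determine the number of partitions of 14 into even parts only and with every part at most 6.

8

Enumerating:
6,6,2
6,4,4
6,4,2,2
6,2,2,2,2
4,4,4,2
4,4,2,2,2
4,2,2,2,2,2
2,2,2,2,2,2,2
Counting gives 8.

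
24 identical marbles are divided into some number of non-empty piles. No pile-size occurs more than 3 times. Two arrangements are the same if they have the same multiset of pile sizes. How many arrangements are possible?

722

Counting exhaustively, 722 partitions satisfy the conditions.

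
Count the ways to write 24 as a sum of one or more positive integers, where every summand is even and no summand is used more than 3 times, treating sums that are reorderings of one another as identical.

A partial list (first 12 by largest part):
24
2, 22
4, 20
2, 2, 20
6, 18
2, 4, 18
2, 2, 2, 18
8, 16
2, 6, 16
4, 4, 16
2, 2, 4, 16
10, 14
…and 38 more, for 50 total.

50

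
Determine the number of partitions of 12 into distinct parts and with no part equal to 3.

Listing the qualifying partitions of 12:
12
1,11
2,10
1,2,9
4,8
5,7
1,4,7
1,5,6
2,4,6
1,2,4,5

10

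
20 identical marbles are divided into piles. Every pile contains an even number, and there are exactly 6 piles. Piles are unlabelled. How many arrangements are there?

Listing the qualifying partitions of 20:
2,2,2,2,2,10
2,2,2,2,4,8
2,2,2,2,6,6
2,2,2,4,4,6
2,2,4,4,4,4
Counting gives 5.

5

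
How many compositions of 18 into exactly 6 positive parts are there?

By stars and bars with positive parts, the count is C(17,5) = 6188.

6188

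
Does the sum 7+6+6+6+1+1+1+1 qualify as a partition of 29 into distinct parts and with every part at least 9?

No

The parts sum to 29, and the condition 'all summands are distinct' is violated.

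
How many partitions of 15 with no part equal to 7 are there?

Direct enumeration gives 154 partitions.

154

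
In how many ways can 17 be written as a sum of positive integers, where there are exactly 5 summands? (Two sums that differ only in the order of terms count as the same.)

47

There are too many to list fully; the first 12 (by largest part) are:
13+1+1+1+1
12+2+1+1+1
11+3+1+1+1
11+2+2+1+1
10+4+1+1+1
10+3+2+1+1
10+2+2+2+1
9+5+1+1+1
9+4+2+1+1
9+3+3+1+1
9+3+2+2+1
9+2+2+2+2
…and 35 more, for 47 total.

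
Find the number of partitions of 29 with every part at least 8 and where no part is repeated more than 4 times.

13

Listing the qualifying partitions of 29:
29
8+21
9+20
10+19
11+18
12+17
13+16
14+15
8+8+13
8+9+12
8+10+11
9+9+11
9+10+10
Counting gives 13.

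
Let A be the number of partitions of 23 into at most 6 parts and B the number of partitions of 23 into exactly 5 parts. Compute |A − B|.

313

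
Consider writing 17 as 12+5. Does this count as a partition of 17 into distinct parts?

The parts sum to 17, and the condition 'all summands are distinct' holds.

Yes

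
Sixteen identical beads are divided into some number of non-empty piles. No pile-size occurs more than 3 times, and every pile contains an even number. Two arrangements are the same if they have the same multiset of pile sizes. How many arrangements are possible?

16

Enumerating:
16
14 + 2
12 + 4
12 + 2 + 2
10 + 6
10 + 4 + 2
10 + 2 + 2 + 2
8 + 8
8 + 6 + 2
8 + 4 + 4
8 + 4 + 2 + 2
6 + 6 + 4
6 + 6 + 2 + 2
6 + 4 + 4 + 2
6 + 4 + 2 + 2 + 2
4 + 4 + 4 + 2 + 2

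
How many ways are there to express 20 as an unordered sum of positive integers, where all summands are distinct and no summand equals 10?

A partial list (first 12 by largest part):
20
19,1
18,2
17,3
17,2,1
16,4
16,3,1
15,5
15,4,1
15,3,2
14,6
14,5,1
…and 43 more, for 55 total.

55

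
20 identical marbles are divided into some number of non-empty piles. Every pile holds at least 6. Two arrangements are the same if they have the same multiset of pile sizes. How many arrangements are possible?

They are:
20
14,6
13,7
12,8
11,9
10,10
8,6,6
7,7,6
Counting gives 8.

8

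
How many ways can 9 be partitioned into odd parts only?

8

They are:
9
7 + 1 + 1
5 + 3 + 1
5 + 1 + 1 + 1 + 1
3 + 3 + 3
3 + 3 + 1 + 1 + 1
3 + 1 + 1 + 1 + 1 + 1 + 1
1 + 1 + 1 + 1 + 1 + 1 + 1 + 1 + 1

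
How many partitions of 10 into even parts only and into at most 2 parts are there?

3

Enumerating:
10
8, 2
6, 4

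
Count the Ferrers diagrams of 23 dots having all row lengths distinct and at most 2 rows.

Listing the qualifying partitions of 23:
23
1, 22
2, 21
3, 20
4, 19
5, 18
6, 17
7, 16
8, 15
9, 14
10, 13
11, 12
Counting gives 12.

12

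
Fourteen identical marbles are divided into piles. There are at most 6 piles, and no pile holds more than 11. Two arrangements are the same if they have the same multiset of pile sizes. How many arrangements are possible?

86

Enumerating by decreasing first part gives 86 partitions in all.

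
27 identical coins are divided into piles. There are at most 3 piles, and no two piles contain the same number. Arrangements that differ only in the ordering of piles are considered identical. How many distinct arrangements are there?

A partial list (first 12 by largest part):
27
26 + 1
25 + 2
24 + 3
24 + 2 + 1
23 + 4
23 + 3 + 1
22 + 5
22 + 4 + 1
22 + 3 + 2
21 + 6
21 + 5 + 1
…and 50 more, for 62 total.

62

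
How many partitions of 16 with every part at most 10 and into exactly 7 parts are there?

A partial list (first 12 by largest part):
10, 1, 1, 1, 1, 1, 1
9, 2, 1, 1, 1, 1, 1
8, 3, 1, 1, 1, 1, 1
8, 2, 2, 1, 1, 1, 1
7, 4, 1, 1, 1, 1, 1
7, 3, 2, 1, 1, 1, 1
7, 2, 2, 2, 1, 1, 1
6, 5, 1, 1, 1, 1, 1
6, 4, 2, 1, 1, 1, 1
6, 3, 3, 1, 1, 1, 1
6, 3, 2, 2, 1, 1, 1
6, 2, 2, 2, 2, 1, 1
…and 16 more, for 28 total.

28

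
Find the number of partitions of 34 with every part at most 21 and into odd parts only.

481

Counting exhaustively, 481 partitions satisfy the conditions.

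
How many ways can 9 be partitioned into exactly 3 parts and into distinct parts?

3

Listing the qualifying partitions of 9:
6+2+1
5+3+1
4+3+2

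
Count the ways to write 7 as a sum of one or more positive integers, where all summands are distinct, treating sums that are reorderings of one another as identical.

5

The partitions of 7 that satisfy the conditions:
7
6 + 1
5 + 2
4 + 3
4 + 2 + 1
Counting gives 5.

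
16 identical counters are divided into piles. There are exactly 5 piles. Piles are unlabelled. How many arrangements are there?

A partial list (first 12 by largest part):
12+1+1+1+1
11+2+1+1+1
10+3+1+1+1
10+2+2+1+1
9+4+1+1+1
9+3+2+1+1
9+2+2+2+1
8+5+1+1+1
8+4+2+1+1
8+3+3+1+1
8+3+2+2+1
8+2+2+2+2
…and 25 more, for 37 total.

37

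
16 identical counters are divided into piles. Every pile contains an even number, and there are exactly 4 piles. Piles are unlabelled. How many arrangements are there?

5

The partitions of 16 that satisfy the conditions:
10 + 2 + 2 + 2
8 + 4 + 2 + 2
6 + 6 + 2 + 2
6 + 4 + 4 + 2
4 + 4 + 4 + 4
That's 5 in total.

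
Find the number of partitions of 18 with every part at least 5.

Enumerating:
18
13 + 5
12 + 6
11 + 7
10 + 8
9 + 9
8 + 5 + 5
7 + 6 + 5
6 + 6 + 6
Counting gives 9.

9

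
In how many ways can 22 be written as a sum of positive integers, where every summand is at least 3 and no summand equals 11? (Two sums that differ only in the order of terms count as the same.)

67

A partial list (first 12 by largest part):
22
3+19
4+18
5+17
6+16
3+3+16
7+15
3+4+15
8+14
3+5+14
4+4+14
9+13
…and 55 more, for 67 total.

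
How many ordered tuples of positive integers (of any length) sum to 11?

Each of the 10 gaps between 11 units is either a break or not: 2^10 = 1024.

1024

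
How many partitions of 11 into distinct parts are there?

The partitions of 11 that satisfy the conditions:
11
1,10
2,9
3,8
1,2,8
4,7
1,3,7
5,6
1,4,6
2,3,6
2,4,5
1,2,3,5

12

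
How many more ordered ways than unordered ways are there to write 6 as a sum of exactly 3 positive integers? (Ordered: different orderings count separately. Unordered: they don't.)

Compositions: C(5,2) = 10.
Unordered (partitions into 3 parts): 3.
Difference: 10 − 3 = 7.

7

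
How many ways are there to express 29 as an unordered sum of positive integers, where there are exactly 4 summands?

185

Enumerating by decreasing first part gives 185 partitions in all.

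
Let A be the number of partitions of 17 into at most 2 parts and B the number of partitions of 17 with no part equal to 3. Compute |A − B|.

153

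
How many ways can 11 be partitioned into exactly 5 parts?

10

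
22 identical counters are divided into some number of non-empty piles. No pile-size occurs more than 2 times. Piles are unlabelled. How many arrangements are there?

Counting exhaustively, 297 partitions satisfy the conditions.

297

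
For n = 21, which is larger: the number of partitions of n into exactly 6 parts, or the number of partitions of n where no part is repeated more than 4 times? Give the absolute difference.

Partitions of 21 into exactly 6 parts: 110.
Partitions of 21 where no part is repeated more than 4 times: 505.
|110 − 505| = 395.

395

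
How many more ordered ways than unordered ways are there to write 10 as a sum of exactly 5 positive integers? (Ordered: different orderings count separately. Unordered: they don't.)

119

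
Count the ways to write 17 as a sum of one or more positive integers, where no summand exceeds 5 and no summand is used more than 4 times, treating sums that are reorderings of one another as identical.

A partial list (first 12 by largest part):
2,5,5,5
1,1,5,5,5
3,4,5,5
1,2,4,5,5
1,1,1,4,5,5
1,3,3,5,5
2,2,3,5,5
1,1,2,3,5,5
1,1,1,1,3,5,5
1,2,2,2,5,5
1,1,1,2,2,5,5
4,4,4,5
…and 47 more, for 59 total.

59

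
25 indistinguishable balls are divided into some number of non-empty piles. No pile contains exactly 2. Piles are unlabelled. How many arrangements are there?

703

A full systematic count gives 703.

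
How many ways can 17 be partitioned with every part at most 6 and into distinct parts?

The partitions of 17 that satisfy the conditions:
2, 4, 5, 6
1, 2, 3, 5, 6
Counting gives 2.

2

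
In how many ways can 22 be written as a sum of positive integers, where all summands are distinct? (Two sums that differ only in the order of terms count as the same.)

89

Enumerating by decreasing first part gives 89 partitions in all.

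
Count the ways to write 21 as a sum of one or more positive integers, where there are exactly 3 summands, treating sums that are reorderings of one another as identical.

37

A partial list (first 12 by largest part):
1 + 1 + 19
1 + 2 + 18
1 + 3 + 17
2 + 2 + 17
1 + 4 + 16
2 + 3 + 16
1 + 5 + 15
2 + 4 + 15
3 + 3 + 15
1 + 6 + 14
2 + 5 + 14
3 + 4 + 14
…and 25 more, for 37 total.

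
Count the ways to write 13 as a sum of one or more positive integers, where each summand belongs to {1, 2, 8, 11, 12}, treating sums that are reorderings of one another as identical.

13

Enumerating:
12, 1
11, 2
11, 1, 1
8, 2, 2, 1
8, 2, 1, 1, 1
8, 1, 1, 1, 1, 1
2, 2, 2, 2, 2, 2, 1
2, 2, 2, 2, 2, 1, 1, 1
2, 2, 2, 2, 1, 1, 1, 1, 1
2, 2, 2, 1, 1, 1, 1, 1, 1, 1
2, 2, 1, 1, 1, 1, 1, 1, 1, 1, 1
2, 1, 1, 1, 1, 1, 1, 1, 1, 1, 1, 1
1, 1, 1, 1, 1, 1, 1, 1, 1, 1, 1, 1, 1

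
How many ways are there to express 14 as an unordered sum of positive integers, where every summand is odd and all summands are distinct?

3

They are:
13, 1
11, 3
9, 5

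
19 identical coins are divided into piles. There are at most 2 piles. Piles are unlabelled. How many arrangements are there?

10

Listing the qualifying partitions of 19:
19
18+1
17+2
16+3
15+4
14+5
13+6
12+7
11+8
10+9
Counting gives 10.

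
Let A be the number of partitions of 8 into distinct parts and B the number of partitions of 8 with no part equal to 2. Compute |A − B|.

5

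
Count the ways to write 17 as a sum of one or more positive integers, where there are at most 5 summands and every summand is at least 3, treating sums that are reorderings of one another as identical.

25

Enumerating:
17
14, 3
13, 4
12, 5
11, 6
11, 3, 3
10, 7
10, 4, 3
9, 8
9, 5, 3
9, 4, 4
8, 6, 3
8, 5, 4
8, 3, 3, 3
7, 7, 3
7, 6, 4
7, 5, 5
7, 4, 3, 3
6, 6, 5
6, 5, 3, 3
6, 4, 4, 3
5, 5, 4, 3
5, 4, 4, 4
5, 3, 3, 3, 3
4, 4, 3, 3, 3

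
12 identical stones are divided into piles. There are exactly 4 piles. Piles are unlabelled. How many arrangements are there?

The partitions of 12 that satisfy the conditions:
9+1+1+1
8+2+1+1
7+3+1+1
7+2+2+1
6+4+1+1
6+3+2+1
6+2+2+2
5+5+1+1
5+4+2+1
5+3+3+1
5+3+2+2
4+4+3+1
4+4+2+2
4+3+3+2
3+3+3+3

15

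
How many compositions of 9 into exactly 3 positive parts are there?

Equivalently, choose which 2 of the 8 gaps become plus signs: C(8,2) = 28.

28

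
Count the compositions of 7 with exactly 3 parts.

15

Place 2 bars in the 6 internal gaps of a row of 7 dots: C(6,2) = 15.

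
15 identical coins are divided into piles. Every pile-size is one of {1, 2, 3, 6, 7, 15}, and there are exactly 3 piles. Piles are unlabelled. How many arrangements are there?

3

Enumerating:
7,7,1
7,6,2
6,6,3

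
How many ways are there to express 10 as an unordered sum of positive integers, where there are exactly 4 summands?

9

They are:
7 + 1 + 1 + 1
6 + 2 + 1 + 1
5 + 3 + 1 + 1
5 + 2 + 2 + 1
4 + 4 + 1 + 1
4 + 3 + 2 + 1
4 + 2 + 2 + 2
3 + 3 + 3 + 1
3 + 3 + 2 + 2
That's 9 in total.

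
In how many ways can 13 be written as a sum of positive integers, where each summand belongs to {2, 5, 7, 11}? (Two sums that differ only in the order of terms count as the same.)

Listing the qualifying partitions of 13:
11, 2
7, 2, 2, 2
5, 2, 2, 2, 2

3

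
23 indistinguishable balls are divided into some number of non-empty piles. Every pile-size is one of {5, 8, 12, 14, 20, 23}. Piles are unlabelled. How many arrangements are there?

2

They are:
23
8 + 5 + 5 + 5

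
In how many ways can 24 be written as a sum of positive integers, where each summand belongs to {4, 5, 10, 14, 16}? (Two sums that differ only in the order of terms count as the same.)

The partitions of 24 that satisfy the conditions:
16, 4, 4
14, 10
14, 5, 5
10, 10, 4
10, 5, 5, 4
5, 5, 5, 5, 4
4, 4, 4, 4, 4, 4

7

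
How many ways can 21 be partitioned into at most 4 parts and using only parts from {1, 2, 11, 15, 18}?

3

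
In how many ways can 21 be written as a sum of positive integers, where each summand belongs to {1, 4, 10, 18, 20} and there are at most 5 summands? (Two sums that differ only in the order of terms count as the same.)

3

They are:
20 + 1
18 + 1 + 1 + 1
10 + 10 + 1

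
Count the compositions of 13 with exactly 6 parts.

A composition of 13 into 6 positive parts is chosen by placing 5 dividers among the 12 gaps between 13 units: C(12,5) = 792.

792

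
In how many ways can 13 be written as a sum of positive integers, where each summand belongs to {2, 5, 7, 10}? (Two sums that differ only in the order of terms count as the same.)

Enumerating:
7,2,2,2
5,2,2,2,2

2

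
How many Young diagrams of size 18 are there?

Enumerating by decreasing first part gives 385 partitions in all.

385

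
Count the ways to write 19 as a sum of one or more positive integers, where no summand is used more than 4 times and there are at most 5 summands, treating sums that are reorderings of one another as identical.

164

A full systematic count gives 164.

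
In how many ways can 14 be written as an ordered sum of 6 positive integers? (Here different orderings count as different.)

By stars and bars with positive parts, the count is C(13,5) = 1287.

1287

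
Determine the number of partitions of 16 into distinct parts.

A partial list (first 12 by largest part):
16
15+1
14+2
13+3
13+2+1
12+4
12+3+1
11+5
11+4+1
11+3+2
10+6
10+5+1
…and 20 more, for 32 total.

32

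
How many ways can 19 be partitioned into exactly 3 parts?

A partial list (first 12 by largest part):
1, 1, 17
1, 2, 16
1, 3, 15
2, 2, 15
1, 4, 14
2, 3, 14
1, 5, 13
2, 4, 13
3, 3, 13
1, 6, 12
2, 5, 12
3, 4, 12
…and 18 more, for 30 total.

30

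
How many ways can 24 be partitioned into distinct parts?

122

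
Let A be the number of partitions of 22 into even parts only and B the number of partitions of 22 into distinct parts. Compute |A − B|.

Partitions of 22 into even parts only: 56.
Partitions of 22 into distinct parts: 89.
|56 − 89| = 33.

33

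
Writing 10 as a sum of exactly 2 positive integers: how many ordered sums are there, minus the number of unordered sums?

Compositions: C(9,1) = 9.
Partitions of 10 into exactly 2 parts: 5.
Difference: 9 − 5 = 4.

4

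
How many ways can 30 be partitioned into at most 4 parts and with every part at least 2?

A full systematic count gives 212.

212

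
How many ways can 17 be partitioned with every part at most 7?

201

Counting exhaustively, 201 partitions satisfy the conditions.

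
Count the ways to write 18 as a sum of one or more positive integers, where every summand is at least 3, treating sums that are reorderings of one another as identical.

There are too many to list fully; the first 12 (by largest part) are:
18
15+3
14+4
13+5
12+6
12+3+3
11+7
11+4+3
10+8
10+5+3
10+4+4
9+9
…and 21 more, for 33 total.

33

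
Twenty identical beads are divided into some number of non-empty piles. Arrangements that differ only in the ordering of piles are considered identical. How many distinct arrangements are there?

Direct enumeration gives 627 partitions.

627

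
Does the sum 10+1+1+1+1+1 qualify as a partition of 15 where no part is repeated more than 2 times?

No

The parts sum to 15, and the condition 'no summand is used more than 2 times' is violated.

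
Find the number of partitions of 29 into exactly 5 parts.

Enumerating by decreasing first part gives 333 partitions in all.

333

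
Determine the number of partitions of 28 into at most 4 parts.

249

There are 249 such partitions.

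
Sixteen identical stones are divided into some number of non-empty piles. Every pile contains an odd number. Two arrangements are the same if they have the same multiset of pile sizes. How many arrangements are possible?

32

There are too many to list fully; the first 12 (by largest part) are:
1,15
3,13
1,1,1,13
5,11
1,1,3,11
1,1,1,1,1,11
7,9
1,1,5,9
1,3,3,9
1,1,1,1,3,9
1,1,1,1,1,1,1,9
1,1,7,7
…and 20 more, for 32 total.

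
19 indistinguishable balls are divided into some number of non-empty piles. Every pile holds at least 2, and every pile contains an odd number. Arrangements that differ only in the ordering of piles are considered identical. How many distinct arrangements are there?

8

The partitions of 19 that satisfy the conditions:
19
3,3,13
3,5,11
3,7,9
5,5,9
5,7,7
3,3,3,3,7
3,3,3,5,5
That's 8 in total.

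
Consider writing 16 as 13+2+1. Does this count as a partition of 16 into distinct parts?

The parts sum to 16, and the condition 'all summands are distinct' holds.

Yes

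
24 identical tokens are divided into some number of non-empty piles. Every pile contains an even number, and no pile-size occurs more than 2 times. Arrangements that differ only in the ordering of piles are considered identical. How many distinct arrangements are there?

There are too many to list fully; the first 12 (by largest part) are:
24
2, 22
4, 20
2, 2, 20
6, 18
2, 4, 18
8, 16
2, 6, 16
4, 4, 16
2, 2, 4, 16
10, 14
2, 8, 14
…and 24 more, for 36 total.

36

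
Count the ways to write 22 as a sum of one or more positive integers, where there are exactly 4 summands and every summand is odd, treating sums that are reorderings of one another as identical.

18

The partitions of 22 that satisfy the conditions:
1,1,1,19
1,1,3,17
1,1,5,15
1,3,3,15
1,1,7,13
1,3,5,13
3,3,3,13
1,1,9,11
1,3,7,11
1,5,5,11
3,3,5,11
1,3,9,9
1,5,7,9
3,3,7,9
3,5,5,9
1,7,7,7
3,5,7,7
5,5,5,7
Counting gives 18.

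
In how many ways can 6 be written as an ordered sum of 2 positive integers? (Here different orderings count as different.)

5

A composition of 6 into 2 positive parts is chosen by placing 1 dividers among the 5 gaps between 6 units: C(5,1) = 5.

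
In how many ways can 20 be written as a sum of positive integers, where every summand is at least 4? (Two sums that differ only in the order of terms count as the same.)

24

They are:
20
16,4
15,5
14,6
13,7
12,8
12,4,4
11,9
11,5,4
10,10
10,6,4
10,5,5
9,7,4
9,6,5
8,8,4
8,7,5
8,6,6
8,4,4,4
7,7,6
7,5,4,4
6,6,4,4
6,5,5,4
5,5,5,5
4,4,4,4,4
That's 24 in total.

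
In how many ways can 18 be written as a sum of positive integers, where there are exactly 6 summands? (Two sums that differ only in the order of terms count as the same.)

A partial list (first 12 by largest part):
13, 1, 1, 1, 1, 1
12, 2, 1, 1, 1, 1
11, 3, 1, 1, 1, 1
11, 2, 2, 1, 1, 1
10, 4, 1, 1, 1, 1
10, 3, 2, 1, 1, 1
10, 2, 2, 2, 1, 1
9, 5, 1, 1, 1, 1
9, 4, 2, 1, 1, 1
9, 3, 3, 1, 1, 1
9, 3, 2, 2, 1, 1
9, 2, 2, 2, 2, 1
…and 46 more, for 58 total.

58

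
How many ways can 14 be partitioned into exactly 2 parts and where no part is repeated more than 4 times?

7

Listing the qualifying partitions of 14:
13+1
12+2
11+3
10+4
9+5
8+6
7+7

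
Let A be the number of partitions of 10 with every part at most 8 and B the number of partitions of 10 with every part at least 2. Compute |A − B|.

Partitions of 10 with every part at most 8: 40.
Partitions of 10 with every part at least 2: 12.
|40 − 12| = 28.

28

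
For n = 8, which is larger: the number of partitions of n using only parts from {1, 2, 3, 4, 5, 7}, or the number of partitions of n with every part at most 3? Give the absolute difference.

9

Partitions of 8 using only parts from {1, 2, 3, 4, 5, 7}: 19.
Partitions of 8 with every part at most 3: 10.
|19 − 10| = 9.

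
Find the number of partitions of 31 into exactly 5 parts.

Systematic enumeration (by largest part, then next-largest, …) yields 427.

427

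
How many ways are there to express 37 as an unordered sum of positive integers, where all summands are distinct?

There are 760 such partitions.

760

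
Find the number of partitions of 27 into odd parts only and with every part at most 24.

Enumerating by decreasing first part gives 190 partitions in all.

190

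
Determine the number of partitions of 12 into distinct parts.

15

Enumerating:
12
11,1
10,2
9,3
9,2,1
8,4
8,3,1
7,5
7,4,1
7,3,2
6,5,1
6,4,2
6,3,2,1
5,4,3
5,4,2,1
That's 15 in total.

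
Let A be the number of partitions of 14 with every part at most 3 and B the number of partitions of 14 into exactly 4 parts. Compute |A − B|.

Partitions of 14 with every part at most 3: 24.
Partitions of 14 into exactly 4 parts: 23.
|24 − 23| = 1.

1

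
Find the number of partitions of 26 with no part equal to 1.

478

Enumerating by decreasing first part gives 478 partitions in all.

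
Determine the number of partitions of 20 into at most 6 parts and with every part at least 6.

The partitions of 20 that satisfy the conditions:
20
6+14
7+13
8+12
9+11
10+10
6+6+8
6+7+7

8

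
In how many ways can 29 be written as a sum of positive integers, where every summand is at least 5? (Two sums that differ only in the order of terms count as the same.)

There are too many to list fully; the first 12 (by largest part) are:
29
24+5
23+6
22+7
21+8
20+9
19+10
19+5+5
18+11
18+6+5
17+12
17+7+5
…and 46 more, for 58 total.

58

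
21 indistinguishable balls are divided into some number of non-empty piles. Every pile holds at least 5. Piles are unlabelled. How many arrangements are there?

15

Enumerating:
21
16+5
15+6
14+7
13+8
12+9
11+10
11+5+5
10+6+5
9+7+5
9+6+6
8+8+5
8+7+6
7+7+7
6+5+5+5
Counting gives 15.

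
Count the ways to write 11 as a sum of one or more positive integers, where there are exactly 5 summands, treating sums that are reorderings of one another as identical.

The partitions of 11 that satisfy the conditions:
7,1,1,1,1
6,2,1,1,1
5,3,1,1,1
5,2,2,1,1
4,4,1,1,1
4,3,2,1,1
4,2,2,2,1
3,3,3,1,1
3,3,2,2,1
3,2,2,2,2

10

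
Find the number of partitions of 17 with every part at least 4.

Enumerating:
17
13+4
12+5
11+6
10+7
9+8
9+4+4
8+5+4
7+6+4
7+5+5
6+6+5
5+4+4+4
Counting gives 12.

12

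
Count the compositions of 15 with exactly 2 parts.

By stars and bars with positive parts, the count is C(14,1) = 14.

14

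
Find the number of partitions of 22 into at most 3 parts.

There are too many to list fully; the first 12 (by largest part) are:
22
21,1
20,2
20,1,1
19,3
19,2,1
18,4
18,3,1
18,2,2
17,5
17,4,1
17,3,2
…and 40 more, for 52 total.

52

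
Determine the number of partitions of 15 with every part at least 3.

17

Enumerating:
15
12+3
11+4
10+5
9+6
9+3+3
8+7
8+4+3
7+5+3
7+4+4
6+6+3
6+5+4
6+3+3+3
5+5+5
5+4+3+3
4+4+4+3
3+3+3+3+3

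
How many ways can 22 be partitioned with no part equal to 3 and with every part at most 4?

42

There are too many to list fully; the first 12 (by largest part) are:
4 + 4 + 4 + 4 + 4 + 2
4 + 4 + 4 + 4 + 4 + 1 + 1
4 + 4 + 4 + 4 + 2 + 2 + 2
4 + 4 + 4 + 4 + 2 + 2 + 1 + 1
4 + 4 + 4 + 4 + 2 + 1 + 1 + 1 + 1
4 + 4 + 4 + 4 + 1 + 1 + 1 + 1 + 1 + 1
4 + 4 + 4 + 2 + 2 + 2 + 2 + 2
4 + 4 + 4 + 2 + 2 + 2 + 2 + 1 + 1
4 + 4 + 4 + 2 + 2 + 2 + 1 + 1 + 1 + 1
4 + 4 + 4 + 2 + 2 + 1 + 1 + 1 + 1 + 1 + 1
4 + 4 + 4 + 2 + 1 + 1 + 1 + 1 + 1 + 1 + 1 + 1
4 + 4 + 4 + 1 + 1 + 1 + 1 + 1 + 1 + 1 + 1 + 1 + 1
…and 30 more, for 42 total.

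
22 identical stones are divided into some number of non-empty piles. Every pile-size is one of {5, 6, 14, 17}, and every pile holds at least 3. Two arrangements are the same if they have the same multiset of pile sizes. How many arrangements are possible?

2

Enumerating:
17+5
6+6+5+5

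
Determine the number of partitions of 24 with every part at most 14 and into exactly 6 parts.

Enumerating by decreasing first part gives 187 partitions in all.

187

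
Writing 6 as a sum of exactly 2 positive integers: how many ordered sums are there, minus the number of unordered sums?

2

Compositions: C(5,1) = 5.
Partitions of 6 into exactly 2 parts: 3.
Difference: 5 − 3 = 2.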